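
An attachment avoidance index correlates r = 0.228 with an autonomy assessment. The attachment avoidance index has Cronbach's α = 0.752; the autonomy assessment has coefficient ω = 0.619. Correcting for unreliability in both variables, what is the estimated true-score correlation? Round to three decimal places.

0.334

r_true = r_obs / √(r_xx · r_yy) = 0.228 / √(0.752 × 0.619) = 0.228 / √0.465488 = 0.228 / 0.6823 ≈ 0.334.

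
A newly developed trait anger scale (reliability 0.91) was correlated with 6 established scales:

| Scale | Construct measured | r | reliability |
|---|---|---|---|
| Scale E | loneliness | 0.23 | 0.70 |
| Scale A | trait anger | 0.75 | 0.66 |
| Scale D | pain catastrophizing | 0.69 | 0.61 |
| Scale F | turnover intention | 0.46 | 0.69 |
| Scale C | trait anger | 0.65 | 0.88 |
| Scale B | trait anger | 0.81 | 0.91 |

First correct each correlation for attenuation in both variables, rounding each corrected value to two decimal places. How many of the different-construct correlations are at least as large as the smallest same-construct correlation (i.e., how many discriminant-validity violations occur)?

1

Disattenuated r (r / √(r_scale · r_new)):
  Scale E (disc): 0.23 / √(0.70·0.91) = 0.29
  Scale A (conv): 0.75 / √(0.66·0.91) = 0.97
  Scale D (disc): 0.69 / √(0.61·0.91) = 0.93
  Scale F (disc): 0.46 / √(0.69·0.91) = 0.58
  Scale C (conv): 0.65 / √(0.88·0.91) = 0.73
  Scale B (conv): 0.81 / √(0.91·0.91) = 0.89
Smallest convergent = 0.73. Discriminant values: 0.29, 0.93, 0.58; count ≥ 0.73 → 1.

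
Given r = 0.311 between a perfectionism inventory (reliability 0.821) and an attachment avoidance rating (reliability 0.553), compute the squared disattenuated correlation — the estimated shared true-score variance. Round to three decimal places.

0.213

Disattenuated r = 0.311 / √(0.821 × 0.553) = 0.311 / 0.6738 = 0.4616.
Shared true-score variance = 0.4616² = 0.2131 ≈ 0.213.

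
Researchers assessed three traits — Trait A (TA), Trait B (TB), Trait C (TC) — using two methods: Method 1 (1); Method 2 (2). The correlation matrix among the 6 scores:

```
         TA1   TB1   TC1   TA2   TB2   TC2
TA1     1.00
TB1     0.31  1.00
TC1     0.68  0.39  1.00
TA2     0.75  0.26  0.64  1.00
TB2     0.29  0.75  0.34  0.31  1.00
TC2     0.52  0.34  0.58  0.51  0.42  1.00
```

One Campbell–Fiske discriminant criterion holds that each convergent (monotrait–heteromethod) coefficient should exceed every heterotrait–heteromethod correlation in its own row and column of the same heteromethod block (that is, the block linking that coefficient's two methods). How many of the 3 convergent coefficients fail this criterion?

Checking each validity diagonal entry against its comparison values:
TA (methods 1·2): 0.75 vs {0.29, 0.26, 0.52, 0.64} → pass.
TB (methods 1·2): 0.75 vs {0.26, 0.29, 0.34, 0.34} → pass.
TC (methods 1·2): 0.58 vs {0.64, 0.52, 0.34, 0.34} → fail.
1 of 3 fail.

1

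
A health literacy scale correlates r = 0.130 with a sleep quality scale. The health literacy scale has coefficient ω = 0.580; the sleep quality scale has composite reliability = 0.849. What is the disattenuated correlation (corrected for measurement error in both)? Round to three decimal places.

r_true = r_obs / √(r_xx · r_yy) = 0.130 / √(0.580 × 0.849) = 0.130 / √0.492420 = 0.130 / 0.7017 ≈ 0.185.

0.185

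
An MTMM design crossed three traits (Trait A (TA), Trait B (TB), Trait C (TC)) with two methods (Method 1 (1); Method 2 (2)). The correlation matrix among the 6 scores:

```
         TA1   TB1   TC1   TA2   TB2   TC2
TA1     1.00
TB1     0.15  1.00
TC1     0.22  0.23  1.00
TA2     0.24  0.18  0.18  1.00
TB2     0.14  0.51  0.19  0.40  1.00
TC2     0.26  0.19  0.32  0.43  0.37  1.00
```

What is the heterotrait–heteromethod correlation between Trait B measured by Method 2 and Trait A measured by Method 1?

0.14

Different traits and methods: r(TB2, TA1) = 0.14.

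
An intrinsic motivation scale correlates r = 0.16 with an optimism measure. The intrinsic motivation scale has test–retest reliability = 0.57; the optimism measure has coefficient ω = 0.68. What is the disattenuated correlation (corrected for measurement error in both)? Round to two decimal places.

0.26

r_true = r_obs / √(r_xx · r_yy) = 0.16 / √(0.57 × 0.68) = 0.16 / √0.3876 = 0.16 / 0.6226 ≈ 0.26.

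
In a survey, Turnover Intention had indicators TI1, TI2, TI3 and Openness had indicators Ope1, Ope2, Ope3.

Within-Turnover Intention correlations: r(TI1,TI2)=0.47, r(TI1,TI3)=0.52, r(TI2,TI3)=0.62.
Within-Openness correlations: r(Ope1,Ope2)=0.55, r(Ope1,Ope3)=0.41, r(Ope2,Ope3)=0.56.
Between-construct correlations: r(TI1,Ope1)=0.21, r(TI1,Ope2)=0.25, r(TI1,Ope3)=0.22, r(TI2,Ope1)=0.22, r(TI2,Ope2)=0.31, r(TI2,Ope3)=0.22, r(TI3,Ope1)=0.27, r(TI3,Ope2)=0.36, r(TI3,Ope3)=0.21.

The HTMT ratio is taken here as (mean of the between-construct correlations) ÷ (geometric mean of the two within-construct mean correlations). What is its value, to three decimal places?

Mean between = 2.27/9 = 0.2522.
Mean within-TI = 1.61/3 = 0.5367; mean within-Ope = 1.52/3 = 0.5067.
Geometric mean = √(0.5367 × 0.5067) = 0.5215.
HTMT = 0.2522 / 0.5215 = 0.484.

0.484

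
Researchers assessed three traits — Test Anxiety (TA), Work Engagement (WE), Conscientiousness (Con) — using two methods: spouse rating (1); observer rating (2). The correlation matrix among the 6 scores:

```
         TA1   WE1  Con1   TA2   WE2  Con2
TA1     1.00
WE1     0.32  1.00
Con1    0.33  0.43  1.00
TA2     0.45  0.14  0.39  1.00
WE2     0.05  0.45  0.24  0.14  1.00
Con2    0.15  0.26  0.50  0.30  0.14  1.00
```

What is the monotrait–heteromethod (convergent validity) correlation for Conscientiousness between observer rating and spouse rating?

Same trait (Con), different methods: r(Con2, Con1) = 0.50.

0.50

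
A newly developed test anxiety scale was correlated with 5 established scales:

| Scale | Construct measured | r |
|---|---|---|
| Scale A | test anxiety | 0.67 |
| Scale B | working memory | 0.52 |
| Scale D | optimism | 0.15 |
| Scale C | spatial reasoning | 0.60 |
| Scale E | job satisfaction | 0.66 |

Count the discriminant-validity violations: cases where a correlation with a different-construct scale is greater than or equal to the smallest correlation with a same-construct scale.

0

Convergent (same construct = test anxiety): Scale A.
Smallest convergent = 0.67. Discriminant values: 0.52, 0.15, 0.60, 0.66; count ≥ 0.67 → 0.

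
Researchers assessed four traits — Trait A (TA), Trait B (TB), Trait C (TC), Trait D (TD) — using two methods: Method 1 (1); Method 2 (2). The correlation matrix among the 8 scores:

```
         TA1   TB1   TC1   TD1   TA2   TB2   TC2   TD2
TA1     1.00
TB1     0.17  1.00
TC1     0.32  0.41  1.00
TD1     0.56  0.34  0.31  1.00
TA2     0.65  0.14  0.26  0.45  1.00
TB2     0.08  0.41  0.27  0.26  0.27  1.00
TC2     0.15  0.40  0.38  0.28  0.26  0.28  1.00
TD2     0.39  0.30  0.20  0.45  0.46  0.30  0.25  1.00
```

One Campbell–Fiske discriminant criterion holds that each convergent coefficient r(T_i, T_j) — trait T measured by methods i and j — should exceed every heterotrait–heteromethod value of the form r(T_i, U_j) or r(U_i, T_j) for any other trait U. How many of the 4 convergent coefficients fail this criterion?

2

Each convergent coefficient versus the relevant comparison correlations:
TA (methods 1·2): 0.65 vs {0.08, 0.14, 0.15, 0.26, 0.39, 0.45} → pass.
TB (methods 1·2): 0.41 vs {0.14, 0.08, 0.40, 0.27, 0.30, 0.26} → pass.
TC (methods 1·2): 0.38 vs {0.26, 0.15, 0.27, 0.40, 0.20, 0.28} → fail.
TD (methods 1·2): 0.45 vs {0.45, 0.39, 0.26, 0.30, 0.28, 0.20} → fail.
2 of 4 fail.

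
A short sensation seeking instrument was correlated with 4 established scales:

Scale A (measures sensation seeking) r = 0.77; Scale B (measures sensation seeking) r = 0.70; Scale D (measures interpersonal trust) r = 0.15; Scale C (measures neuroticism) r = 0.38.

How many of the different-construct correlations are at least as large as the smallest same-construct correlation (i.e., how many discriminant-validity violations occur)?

Convergent (same construct = sensation seeking): Scale A, Scale B.
Smallest convergent = 0.70. Discriminant values: 0.15, 0.38; count ≥ 0.70 → 0.

0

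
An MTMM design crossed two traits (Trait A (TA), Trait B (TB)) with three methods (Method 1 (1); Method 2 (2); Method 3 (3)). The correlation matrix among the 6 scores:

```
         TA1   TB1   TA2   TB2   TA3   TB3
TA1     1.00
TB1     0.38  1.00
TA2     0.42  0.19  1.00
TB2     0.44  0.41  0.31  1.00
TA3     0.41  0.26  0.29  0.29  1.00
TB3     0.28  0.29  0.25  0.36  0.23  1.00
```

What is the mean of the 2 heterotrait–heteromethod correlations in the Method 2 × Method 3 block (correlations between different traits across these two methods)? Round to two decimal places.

0.27

HTHM values (method 2 × method 3): 0.25, 0.29; mean = 0.54/2 = 0.27.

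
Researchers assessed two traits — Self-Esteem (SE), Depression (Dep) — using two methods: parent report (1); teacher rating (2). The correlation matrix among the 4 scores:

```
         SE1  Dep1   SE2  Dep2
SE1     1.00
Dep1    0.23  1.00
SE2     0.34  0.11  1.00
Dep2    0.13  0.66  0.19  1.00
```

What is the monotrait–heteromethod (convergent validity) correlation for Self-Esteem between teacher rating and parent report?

0.34

Same trait (SE), different methods: r(SE2, SE1) = 0.34.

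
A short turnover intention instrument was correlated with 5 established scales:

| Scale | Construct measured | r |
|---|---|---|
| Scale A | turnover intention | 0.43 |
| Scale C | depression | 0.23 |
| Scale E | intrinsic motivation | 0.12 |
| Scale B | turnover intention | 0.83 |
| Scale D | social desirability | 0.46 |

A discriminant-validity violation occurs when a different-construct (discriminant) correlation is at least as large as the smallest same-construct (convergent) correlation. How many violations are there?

1

Convergent (same construct = turnover intention): Scale A, Scale B.
Smallest convergent = 0.43. Discriminant values: 0.23, 0.12, 0.46; count ≥ 0.43 → 1.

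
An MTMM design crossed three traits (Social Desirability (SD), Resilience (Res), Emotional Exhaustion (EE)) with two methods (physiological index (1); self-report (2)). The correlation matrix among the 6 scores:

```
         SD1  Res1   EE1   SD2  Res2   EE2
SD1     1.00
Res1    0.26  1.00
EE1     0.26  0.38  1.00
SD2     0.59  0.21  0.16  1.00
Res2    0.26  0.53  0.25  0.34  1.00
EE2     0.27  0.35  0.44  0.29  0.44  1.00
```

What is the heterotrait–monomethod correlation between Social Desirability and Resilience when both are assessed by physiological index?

Different traits, same method: r(SD1, Res1) = 0.26.

0.26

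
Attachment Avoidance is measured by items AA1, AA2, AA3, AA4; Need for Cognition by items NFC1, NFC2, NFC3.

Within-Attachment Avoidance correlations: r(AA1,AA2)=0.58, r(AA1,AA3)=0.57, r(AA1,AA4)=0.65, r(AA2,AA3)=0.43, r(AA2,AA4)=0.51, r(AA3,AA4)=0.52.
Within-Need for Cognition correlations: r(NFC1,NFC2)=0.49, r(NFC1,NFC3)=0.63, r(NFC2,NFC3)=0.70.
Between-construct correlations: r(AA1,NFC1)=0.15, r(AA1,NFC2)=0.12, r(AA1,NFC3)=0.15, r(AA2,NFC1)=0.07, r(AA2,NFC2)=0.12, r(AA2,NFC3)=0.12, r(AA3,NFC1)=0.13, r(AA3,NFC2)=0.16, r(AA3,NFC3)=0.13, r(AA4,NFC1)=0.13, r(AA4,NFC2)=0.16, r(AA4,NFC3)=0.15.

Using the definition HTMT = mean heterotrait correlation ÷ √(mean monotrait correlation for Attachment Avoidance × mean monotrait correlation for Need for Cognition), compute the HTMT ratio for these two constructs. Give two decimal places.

Mean between = 1.59/12 = 0.1325.
Mean within-AA = 3.26/6 = 0.5433; mean within-NFC = 1.82/3 = 0.6067.
Geometric mean = √(0.5433 × 0.6067) = 0.5741.
HTMT = 0.1325 / 0.5741 = 0.23.

0.23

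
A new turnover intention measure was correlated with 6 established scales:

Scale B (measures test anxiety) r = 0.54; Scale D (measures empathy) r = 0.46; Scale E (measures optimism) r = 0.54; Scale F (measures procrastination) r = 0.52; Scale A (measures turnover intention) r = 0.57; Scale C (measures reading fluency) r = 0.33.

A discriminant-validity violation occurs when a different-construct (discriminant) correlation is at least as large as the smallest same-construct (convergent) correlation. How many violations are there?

Convergent (same construct = turnover intention): Scale A.
Smallest convergent = 0.57. Discriminant values: 0.54, 0.46, 0.54, 0.52, 0.33; count ≥ 0.57 → 0.

0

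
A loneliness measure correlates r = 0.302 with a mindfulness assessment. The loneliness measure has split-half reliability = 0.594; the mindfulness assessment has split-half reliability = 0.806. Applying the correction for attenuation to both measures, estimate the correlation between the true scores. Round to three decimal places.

r_true = r_obs / √(r_xx · r_yy) = 0.302 / √(0.594 × 0.806) = 0.302 / √0.478764 = 0.302 / 0.6919 ≈ 0.436.

0.436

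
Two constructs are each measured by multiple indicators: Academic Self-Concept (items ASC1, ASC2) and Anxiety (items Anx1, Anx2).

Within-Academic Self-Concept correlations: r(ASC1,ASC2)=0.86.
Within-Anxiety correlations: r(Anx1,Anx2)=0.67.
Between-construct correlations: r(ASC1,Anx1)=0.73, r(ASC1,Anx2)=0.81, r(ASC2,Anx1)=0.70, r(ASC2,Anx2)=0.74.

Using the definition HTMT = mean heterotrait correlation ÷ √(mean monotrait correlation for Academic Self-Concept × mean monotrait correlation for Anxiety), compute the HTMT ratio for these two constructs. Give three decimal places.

Mean heterotrait r = 2.98/4 = 0.7450.
Mean within-ASC = 0.86/1 = 0.8600; mean within-Anx = 0.67/1 = 0.6700.
Geometric mean = √(0.8600 × 0.6700) = 0.7591.
HTMT = 0.7450 / 0.7591 = 0.981.

0.981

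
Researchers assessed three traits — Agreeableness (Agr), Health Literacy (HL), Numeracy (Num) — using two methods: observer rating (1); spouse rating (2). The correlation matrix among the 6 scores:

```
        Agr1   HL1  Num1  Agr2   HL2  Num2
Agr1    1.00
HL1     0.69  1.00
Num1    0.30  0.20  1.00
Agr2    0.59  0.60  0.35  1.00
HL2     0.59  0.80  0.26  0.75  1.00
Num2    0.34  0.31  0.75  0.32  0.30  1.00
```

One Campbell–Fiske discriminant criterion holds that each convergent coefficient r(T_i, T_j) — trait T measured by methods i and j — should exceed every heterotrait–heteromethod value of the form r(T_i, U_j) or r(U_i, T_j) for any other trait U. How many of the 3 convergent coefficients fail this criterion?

1

Each convergent coefficient versus the relevant comparison correlations:
Agr (methods 1·2): 0.59 vs {0.59, 0.60, 0.34, 0.35} → fail.
HL (methods 1·2): 0.80 vs {0.60, 0.59, 0.31, 0.26} → pass.
Num (methods 1·2): 0.75 vs {0.35, 0.34, 0.26, 0.31} → pass.
1 of 3 fail.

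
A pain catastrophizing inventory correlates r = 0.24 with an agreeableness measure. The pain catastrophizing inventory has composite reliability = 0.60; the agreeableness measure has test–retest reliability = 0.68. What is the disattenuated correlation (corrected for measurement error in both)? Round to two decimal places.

0.38

r_true = r_obs / √(r_xx · r_yy) = 0.24 / √(0.60 × 0.68) = 0.24 / √0.4080 = 0.24 / 0.6387 ≈ 0.38.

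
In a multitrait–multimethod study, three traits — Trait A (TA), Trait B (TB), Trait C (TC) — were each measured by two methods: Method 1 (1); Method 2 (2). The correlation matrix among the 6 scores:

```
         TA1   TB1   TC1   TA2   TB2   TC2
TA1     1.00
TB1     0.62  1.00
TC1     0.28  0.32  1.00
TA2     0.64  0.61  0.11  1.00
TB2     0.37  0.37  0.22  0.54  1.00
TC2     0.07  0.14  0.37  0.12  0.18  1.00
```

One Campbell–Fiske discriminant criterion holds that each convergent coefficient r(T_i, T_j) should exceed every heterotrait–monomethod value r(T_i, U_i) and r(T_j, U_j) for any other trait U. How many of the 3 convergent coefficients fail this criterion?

1

Each convergent coefficient versus the relevant comparison correlations:
TA (methods 1·2): 0.64 vs {0.62, 0.54, 0.28, 0.12} → pass.
TB (methods 1·2): 0.37 vs {0.62, 0.54, 0.32, 0.18} → fail.
TC (methods 1·2): 0.37 vs {0.28, 0.12, 0.32, 0.18} → pass.
1 of 3 fail.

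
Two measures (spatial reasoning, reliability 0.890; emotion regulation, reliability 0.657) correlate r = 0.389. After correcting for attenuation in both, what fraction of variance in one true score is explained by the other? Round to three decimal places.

Disattenuated r = 0.389 / √(0.890 × 0.657) = 0.389 / 0.7647 = 0.5087.
Shared true-score variance = 0.5087² = 0.2588 ≈ 0.259.

0.259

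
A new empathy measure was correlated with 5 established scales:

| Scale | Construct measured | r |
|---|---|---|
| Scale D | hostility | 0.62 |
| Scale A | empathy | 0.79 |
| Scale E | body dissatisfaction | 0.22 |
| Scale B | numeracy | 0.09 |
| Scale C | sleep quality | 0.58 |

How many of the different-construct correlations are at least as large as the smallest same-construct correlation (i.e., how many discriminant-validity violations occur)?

Convergent (same construct = empathy): Scale A.
Smallest convergent = 0.79. Discriminant values: 0.62, 0.22, 0.09, 0.58; count ≥ 0.79 → 0.

0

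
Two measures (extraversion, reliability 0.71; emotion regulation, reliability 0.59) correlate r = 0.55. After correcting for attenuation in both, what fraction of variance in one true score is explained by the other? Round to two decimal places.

0.72

Disattenuated r = 0.55 / √(0.71 × 0.59) = 0.55 / 0.6472 = 0.8498.
Shared true-score variance = 0.8498² = 0.7222 ≈ 0.72.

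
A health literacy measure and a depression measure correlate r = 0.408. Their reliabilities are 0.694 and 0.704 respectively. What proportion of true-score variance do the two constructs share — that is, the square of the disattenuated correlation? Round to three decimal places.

0.341

Disattenuated r = 0.408 / √(0.694 × 0.704) = 0.408 / 0.6990 = 0.5837.
Shared true-score variance = 0.5837² = 0.3407 ≈ 0.341.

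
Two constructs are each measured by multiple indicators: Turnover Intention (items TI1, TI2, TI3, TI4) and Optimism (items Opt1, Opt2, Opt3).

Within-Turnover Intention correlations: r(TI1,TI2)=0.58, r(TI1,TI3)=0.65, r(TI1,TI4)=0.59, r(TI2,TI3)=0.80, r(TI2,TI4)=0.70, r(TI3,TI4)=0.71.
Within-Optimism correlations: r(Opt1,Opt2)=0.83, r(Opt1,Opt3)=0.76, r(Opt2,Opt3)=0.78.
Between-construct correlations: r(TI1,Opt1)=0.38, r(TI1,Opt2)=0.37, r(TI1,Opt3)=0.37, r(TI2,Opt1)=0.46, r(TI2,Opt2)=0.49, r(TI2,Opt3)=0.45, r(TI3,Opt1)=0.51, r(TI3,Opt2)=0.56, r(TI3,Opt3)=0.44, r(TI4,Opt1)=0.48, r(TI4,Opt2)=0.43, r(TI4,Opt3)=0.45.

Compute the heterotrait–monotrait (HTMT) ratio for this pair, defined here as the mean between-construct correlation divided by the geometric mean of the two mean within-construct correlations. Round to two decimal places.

Mean heterotrait r = 5.39/12 = 0.4492.
Mean within-TI = 4.03/6 = 0.6717; mean within-Opt = 2.37/3 = 0.7900.
Geometric mean = √(0.6717 × 0.7900) = 0.7285.
HTMT = 0.4492 / 0.7285 = 0.62.

0.62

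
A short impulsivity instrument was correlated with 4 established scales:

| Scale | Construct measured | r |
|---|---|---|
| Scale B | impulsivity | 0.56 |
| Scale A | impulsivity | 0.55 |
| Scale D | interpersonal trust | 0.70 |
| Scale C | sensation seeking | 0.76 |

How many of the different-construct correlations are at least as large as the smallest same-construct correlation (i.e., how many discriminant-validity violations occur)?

Convergent (same construct = impulsivity): Scale B, Scale A.
Smallest convergent = 0.55. Discriminant values: 0.70, 0.76; count ≥ 0.55 → 2.

2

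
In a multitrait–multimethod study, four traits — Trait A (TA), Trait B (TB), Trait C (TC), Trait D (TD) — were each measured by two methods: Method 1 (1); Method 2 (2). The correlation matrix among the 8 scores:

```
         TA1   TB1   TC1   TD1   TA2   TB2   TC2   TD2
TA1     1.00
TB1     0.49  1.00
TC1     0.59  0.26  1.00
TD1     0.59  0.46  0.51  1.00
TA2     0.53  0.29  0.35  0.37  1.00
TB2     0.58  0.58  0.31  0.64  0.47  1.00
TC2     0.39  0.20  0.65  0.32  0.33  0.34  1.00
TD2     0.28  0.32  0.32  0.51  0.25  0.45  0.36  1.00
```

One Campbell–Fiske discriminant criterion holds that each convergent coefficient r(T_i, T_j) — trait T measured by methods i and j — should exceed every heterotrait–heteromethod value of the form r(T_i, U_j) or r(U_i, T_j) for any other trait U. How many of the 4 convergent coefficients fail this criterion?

Convergent coefficients and their comparison sets:
TA (methods 1·2): 0.53 vs {0.58, 0.29, 0.39, 0.35, 0.28, 0.37} → fail.
TB (methods 1·2): 0.58 vs {0.29, 0.58, 0.20, 0.31, 0.32, 0.64} → fail.
TC (methods 1·2): 0.65 vs {0.35, 0.39, 0.31, 0.20, 0.32, 0.32} → pass.
TD (methods 1·2): 0.51 vs {0.37, 0.28, 0.64, 0.32, 0.32, 0.32} → fail.
3 of 4 fail.

3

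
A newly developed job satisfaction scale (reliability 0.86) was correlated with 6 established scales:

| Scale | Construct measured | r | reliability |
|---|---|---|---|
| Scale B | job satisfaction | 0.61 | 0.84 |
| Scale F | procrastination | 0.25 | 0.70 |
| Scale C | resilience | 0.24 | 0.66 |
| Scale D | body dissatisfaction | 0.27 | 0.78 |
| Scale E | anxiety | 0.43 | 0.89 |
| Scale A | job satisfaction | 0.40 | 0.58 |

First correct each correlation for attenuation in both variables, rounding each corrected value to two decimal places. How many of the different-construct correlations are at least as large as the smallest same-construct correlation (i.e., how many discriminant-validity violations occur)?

Disattenuated r (r / √(r_scale · r_new)):
  Scale B (conv): 0.61 / √(0.84·0.86) = 0.72
  Scale F (disc): 0.25 / √(0.70·0.86) = 0.32
  Scale C (disc): 0.24 / √(0.66·0.86) = 0.32
  Scale D (disc): 0.27 / √(0.78·0.86) = 0.33
  Scale E (disc): 0.43 / √(0.89·0.86) = 0.49
  Scale A (conv): 0.40 / √(0.58·0.86) = 0.57
Smallest convergent = 0.57. Discriminant values: 0.32, 0.32, 0.33, 0.49; count ≥ 0.57 → 0.

0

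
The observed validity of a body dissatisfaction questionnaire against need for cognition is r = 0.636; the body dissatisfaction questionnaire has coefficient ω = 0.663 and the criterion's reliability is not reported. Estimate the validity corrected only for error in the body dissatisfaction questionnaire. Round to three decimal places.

0.781

Single correction: r_c = r_obs / √r_xx = 0.636 / √0.663 = 0.636 / 0.8142 ≈ 0.781.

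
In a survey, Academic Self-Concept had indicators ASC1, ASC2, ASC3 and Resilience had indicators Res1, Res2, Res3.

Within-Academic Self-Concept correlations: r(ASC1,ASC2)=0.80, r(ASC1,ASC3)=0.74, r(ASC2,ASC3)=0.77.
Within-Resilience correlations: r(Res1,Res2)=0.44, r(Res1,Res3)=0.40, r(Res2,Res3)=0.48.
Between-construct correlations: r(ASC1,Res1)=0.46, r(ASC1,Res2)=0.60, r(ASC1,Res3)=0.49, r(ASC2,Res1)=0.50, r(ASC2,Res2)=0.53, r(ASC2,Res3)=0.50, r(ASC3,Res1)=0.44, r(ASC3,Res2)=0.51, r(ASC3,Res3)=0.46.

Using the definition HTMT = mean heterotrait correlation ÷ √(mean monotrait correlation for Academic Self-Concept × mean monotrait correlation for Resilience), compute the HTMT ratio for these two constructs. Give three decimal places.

Mean heterotrait r = 4.49/9 = 0.4989.
Mean within-ASC = 2.31/3 = 0.7700; mean within-Res = 1.32/3 = 0.4400.
Geometric mean = √(0.7700 × 0.4400) = 0.5821.
HTMT = 0.4989 / 0.5821 = 0.857.

0.857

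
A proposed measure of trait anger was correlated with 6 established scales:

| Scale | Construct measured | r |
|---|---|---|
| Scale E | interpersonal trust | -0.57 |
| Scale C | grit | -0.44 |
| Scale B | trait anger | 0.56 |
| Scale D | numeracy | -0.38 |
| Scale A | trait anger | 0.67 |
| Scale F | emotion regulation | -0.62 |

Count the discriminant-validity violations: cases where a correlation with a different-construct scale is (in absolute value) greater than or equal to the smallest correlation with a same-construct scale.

2

Convergent (same construct = trait anger): Scale B, Scale A.
Smallest convergent = 0.56. Discriminant |r|: 0.57, 0.44, 0.38, 0.62; count ≥ 0.56 → 2.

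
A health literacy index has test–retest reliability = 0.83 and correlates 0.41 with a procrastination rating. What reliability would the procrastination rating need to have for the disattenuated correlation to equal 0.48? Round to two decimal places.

0.88

r_true = r_obs / √(r_xx · r_yy) ⇒ 0.48 = 0.41 / √(0.83 · r_yy).
√(0.83 · r_yy) = 0.41 / 0.48 = 0.8542; 0.83 · r_yy = 0.7297; r_yy = 0.7297 / 0.83 ≈ 0.88.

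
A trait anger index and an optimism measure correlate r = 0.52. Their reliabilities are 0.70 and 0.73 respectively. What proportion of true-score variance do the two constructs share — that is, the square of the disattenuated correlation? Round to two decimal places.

Disattenuated r = 0.52 / √(0.70 × 0.73) = 0.52 / 0.7148 = 0.7275.
Shared true-score variance = 0.7275² = 0.5293 ≈ 0.53.

0.53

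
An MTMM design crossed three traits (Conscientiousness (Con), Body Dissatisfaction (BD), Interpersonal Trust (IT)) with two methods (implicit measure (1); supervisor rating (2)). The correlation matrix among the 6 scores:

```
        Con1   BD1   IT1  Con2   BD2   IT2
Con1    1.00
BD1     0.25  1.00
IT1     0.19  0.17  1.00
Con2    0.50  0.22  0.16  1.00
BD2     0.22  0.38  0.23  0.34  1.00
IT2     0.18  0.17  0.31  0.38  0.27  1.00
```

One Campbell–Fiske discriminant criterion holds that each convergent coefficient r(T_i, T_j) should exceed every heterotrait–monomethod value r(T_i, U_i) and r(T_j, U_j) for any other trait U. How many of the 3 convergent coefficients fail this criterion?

1

Each convergent coefficient versus the relevant comparison correlations:
Con (methods 1·2): 0.50 vs {0.25, 0.34, 0.19, 0.38} → pass.
BD (methods 1·2): 0.38 vs {0.25, 0.34, 0.17, 0.27} → pass.
IT (methods 1·2): 0.31 vs {0.19, 0.38, 0.17, 0.27} → fail.
1 of 3 fail.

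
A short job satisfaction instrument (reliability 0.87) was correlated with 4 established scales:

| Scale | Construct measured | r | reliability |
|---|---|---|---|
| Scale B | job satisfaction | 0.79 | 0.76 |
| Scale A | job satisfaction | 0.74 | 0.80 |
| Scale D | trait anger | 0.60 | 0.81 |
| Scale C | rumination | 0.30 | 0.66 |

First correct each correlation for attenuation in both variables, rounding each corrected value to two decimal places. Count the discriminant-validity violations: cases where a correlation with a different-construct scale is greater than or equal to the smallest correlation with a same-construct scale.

0

Disattenuated r (r / √(r_scale · r_new)):
  Scale B (conv): 0.79 / √(0.76·0.87) = 0.97
  Scale A (conv): 0.74 / √(0.80·0.87) = 0.89
  Scale D (disc): 0.60 / √(0.81·0.87) = 0.71
  Scale C (disc): 0.30 / √(0.66·0.87) = 0.40
Smallest convergent = 0.89. Discriminant values: 0.71, 0.40; count ≥ 0.89 → 0.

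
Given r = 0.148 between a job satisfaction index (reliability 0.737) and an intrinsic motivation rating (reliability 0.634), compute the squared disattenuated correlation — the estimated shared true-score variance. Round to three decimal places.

0.047

Disattenuated r = 0.148 / √(0.737 × 0.634) = 0.148 / 0.6836 = 0.2165.
Shared true-score variance = 0.2165² = 0.0469 ≈ 0.047.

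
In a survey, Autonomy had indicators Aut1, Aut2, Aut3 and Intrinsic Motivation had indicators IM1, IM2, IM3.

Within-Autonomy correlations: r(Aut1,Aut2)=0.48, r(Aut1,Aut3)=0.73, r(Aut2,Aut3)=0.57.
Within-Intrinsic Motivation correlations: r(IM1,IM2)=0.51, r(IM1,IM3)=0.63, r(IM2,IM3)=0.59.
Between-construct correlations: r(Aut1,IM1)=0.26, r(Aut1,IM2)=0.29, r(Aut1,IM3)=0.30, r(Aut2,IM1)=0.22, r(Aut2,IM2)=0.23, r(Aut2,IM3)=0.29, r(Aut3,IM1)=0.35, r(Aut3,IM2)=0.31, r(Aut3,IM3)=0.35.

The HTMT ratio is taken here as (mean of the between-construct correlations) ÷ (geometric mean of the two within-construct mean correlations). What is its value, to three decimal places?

Mean between = 2.60/9 = 0.2889.
Mean within-Aut = 1.78/3 = 0.5933; mean within-IM = 1.73/3 = 0.5767.
Geometric mean = √(0.5933 × 0.5767) = 0.5849.
HTMT = 0.2889 / 0.5849 = 0.494.

0.494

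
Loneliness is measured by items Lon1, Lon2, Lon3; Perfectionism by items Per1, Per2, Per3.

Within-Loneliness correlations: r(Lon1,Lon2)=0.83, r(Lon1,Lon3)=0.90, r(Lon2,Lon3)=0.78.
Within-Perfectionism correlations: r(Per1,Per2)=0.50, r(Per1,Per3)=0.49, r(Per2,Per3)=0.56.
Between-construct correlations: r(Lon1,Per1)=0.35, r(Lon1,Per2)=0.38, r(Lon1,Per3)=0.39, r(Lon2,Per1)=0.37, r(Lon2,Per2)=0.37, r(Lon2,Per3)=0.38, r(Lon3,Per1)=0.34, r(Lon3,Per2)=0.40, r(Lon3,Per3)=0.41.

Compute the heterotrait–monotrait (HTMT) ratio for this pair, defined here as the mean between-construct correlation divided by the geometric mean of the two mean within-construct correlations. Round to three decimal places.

Mean between = 3.39/9 = 0.3767.
Mean within-Lon = 2.51/3 = 0.8367; mean within-Per = 1.55/3 = 0.5167.
Geometric mean = √(0.8367 × 0.5167) = 0.6575.
HTMT = 0.3767 / 0.6575 = 0.573.

0.573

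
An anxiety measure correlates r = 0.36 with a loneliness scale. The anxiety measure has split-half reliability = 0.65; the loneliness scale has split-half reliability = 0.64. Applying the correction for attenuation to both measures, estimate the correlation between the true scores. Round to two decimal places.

r_true = r_obs / √(r_xx · r_yy) = 0.36 / √(0.65 × 0.64) = 0.36 / √0.4160 = 0.36 / 0.6450 ≈ 0.56.

0.56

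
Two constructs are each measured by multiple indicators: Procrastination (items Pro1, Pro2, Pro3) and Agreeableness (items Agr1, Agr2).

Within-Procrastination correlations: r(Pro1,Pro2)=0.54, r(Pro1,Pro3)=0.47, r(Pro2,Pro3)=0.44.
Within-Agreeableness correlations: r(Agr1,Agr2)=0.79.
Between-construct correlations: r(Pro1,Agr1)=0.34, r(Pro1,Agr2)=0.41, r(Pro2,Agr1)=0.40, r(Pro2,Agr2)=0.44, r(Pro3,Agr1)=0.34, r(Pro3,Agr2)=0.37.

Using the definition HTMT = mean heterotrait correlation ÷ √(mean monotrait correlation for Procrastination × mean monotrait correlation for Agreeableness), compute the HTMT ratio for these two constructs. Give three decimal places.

Between-construct mean = 2.30/6 = 0.3833.
Mean within-Pro = 1.45/3 = 0.4833; mean within-Agr = 0.79/1 = 0.7900.
Geometric mean = √(0.4833 × 0.7900) = 0.6179.
HTMT = 0.3833 / 0.6179 = 0.620.

0.620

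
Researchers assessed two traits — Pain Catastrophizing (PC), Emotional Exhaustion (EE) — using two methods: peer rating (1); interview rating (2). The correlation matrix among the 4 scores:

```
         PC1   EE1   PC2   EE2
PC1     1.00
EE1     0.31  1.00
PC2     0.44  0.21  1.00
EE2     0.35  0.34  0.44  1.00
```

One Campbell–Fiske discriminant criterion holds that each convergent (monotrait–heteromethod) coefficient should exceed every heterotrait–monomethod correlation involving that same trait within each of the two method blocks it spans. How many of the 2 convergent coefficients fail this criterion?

Convergent coefficients and their comparison sets:
PC (methods 1·2): 0.44 vs {0.31, 0.44} → fail.
EE (methods 1·2): 0.34 vs {0.31, 0.44} → fail.
2 of 2 fail.

2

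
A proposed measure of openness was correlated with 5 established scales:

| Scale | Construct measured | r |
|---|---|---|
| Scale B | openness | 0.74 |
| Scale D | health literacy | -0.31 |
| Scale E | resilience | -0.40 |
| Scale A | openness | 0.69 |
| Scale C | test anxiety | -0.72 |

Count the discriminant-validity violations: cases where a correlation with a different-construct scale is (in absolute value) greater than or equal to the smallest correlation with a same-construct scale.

1

Convergent (same construct = openness): Scale B, Scale A.
Smallest convergent = 0.69. Discriminant |r|: 0.31, 0.40, 0.72; count ≥ 0.69 → 1.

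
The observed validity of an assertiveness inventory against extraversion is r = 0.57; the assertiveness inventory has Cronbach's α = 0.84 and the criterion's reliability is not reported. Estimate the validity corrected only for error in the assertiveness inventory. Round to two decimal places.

0.62

Single correction: r_c = r_obs / √r_xx = 0.57 / √0.84 = 0.57 / 0.9165 ≈ 0.62.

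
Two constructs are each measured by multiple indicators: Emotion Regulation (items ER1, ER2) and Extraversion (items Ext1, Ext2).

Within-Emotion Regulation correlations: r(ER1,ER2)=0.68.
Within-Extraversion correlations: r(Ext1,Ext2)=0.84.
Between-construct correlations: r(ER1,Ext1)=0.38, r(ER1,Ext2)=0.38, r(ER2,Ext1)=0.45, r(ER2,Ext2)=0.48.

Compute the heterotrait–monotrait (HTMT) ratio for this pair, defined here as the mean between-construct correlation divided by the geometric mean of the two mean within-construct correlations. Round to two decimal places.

Mean between = 1.69/4 = 0.4225.
Mean within-ER = 0.68/1 = 0.6800; mean within-Ext = 0.84/1 = 0.8400.
Geometric mean = √(0.6800 × 0.8400) = 0.7558.
HTMT = 0.4225 / 0.7558 = 0.56.

0.56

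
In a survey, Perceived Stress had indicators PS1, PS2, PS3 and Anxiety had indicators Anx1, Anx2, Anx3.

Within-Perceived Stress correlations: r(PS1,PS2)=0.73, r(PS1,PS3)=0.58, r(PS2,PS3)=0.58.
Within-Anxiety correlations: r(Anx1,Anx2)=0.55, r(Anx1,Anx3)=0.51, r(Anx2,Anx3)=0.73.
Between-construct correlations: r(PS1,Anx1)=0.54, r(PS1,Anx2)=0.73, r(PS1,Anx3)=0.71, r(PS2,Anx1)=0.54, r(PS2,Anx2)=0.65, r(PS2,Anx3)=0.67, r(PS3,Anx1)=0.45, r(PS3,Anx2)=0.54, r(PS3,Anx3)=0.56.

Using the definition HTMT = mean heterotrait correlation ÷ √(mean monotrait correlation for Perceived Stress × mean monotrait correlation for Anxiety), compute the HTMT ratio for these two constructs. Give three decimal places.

0.977

Mean heterotrait r = 5.39/9 = 0.5989.
Mean within-PS = 1.89/3 = 0.6300; mean within-Anx = 1.79/3 = 0.5967.
Geometric mean = √(0.6300 × 0.5967) = 0.6131.
HTMT = 0.5989 / 0.6131 = 0.977.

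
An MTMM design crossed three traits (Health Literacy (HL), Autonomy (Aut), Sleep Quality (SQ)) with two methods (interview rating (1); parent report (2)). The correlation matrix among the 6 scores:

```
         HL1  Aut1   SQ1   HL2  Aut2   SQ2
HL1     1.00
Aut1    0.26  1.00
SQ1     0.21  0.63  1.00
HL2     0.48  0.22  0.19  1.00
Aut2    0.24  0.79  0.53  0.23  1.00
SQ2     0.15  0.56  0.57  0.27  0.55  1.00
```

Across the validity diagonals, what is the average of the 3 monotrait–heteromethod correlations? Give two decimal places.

0.61

Convergent values: 0.48, 0.79, 0.57; mean = 1.84/3 = 0.61.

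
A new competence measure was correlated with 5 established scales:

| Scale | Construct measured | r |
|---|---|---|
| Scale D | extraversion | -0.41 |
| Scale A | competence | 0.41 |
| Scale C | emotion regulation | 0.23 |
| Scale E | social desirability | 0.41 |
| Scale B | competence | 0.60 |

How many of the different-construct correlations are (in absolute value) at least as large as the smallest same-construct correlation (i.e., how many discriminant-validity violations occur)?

Convergent (same construct = competence): Scale A, Scale B.
Smallest convergent = 0.41. Discriminant |r|: 0.41, 0.23, 0.41; count ≥ 0.41 → 2.

2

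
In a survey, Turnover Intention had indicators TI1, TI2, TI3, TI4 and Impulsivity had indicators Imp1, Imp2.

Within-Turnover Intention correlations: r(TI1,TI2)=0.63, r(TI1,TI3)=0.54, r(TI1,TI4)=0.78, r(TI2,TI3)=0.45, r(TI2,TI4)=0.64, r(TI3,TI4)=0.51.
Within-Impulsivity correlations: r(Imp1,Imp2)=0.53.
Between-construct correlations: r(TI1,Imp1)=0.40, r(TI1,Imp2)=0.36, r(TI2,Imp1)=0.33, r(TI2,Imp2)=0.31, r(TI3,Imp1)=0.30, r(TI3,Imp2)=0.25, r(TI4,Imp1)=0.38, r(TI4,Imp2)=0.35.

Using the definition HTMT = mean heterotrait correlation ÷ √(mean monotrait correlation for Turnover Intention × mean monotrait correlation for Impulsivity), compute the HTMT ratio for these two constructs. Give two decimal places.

Mean between = 2.68/8 = 0.3350.
Mean within-TI = 3.55/6 = 0.5917; mean within-Imp = 0.53/1 = 0.5300.
Geometric mean = √(0.5917 × 0.5300) = 0.5600.
HTMT = 0.3350 / 0.5600 = 0.60.

0.60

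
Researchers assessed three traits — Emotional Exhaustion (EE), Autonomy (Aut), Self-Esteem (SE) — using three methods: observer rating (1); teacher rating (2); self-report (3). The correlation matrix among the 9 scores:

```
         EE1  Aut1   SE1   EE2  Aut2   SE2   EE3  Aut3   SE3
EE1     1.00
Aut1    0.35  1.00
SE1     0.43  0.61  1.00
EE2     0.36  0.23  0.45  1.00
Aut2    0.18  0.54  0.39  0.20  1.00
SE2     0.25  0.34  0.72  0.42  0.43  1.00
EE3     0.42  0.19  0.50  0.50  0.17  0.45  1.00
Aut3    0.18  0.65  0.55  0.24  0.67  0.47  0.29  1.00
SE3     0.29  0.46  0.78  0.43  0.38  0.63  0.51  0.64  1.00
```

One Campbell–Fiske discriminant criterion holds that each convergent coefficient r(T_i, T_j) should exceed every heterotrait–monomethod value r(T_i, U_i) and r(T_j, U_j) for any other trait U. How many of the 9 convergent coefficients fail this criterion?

5

Each convergent coefficient versus the relevant comparison correlations:
EE (methods 1·2): 0.36 vs {0.35, 0.20, 0.43, 0.42} → fail.
EE (methods 1·3): 0.42 vs {0.35, 0.29, 0.43, 0.51} → fail.
EE (methods 2·3): 0.50 vs {0.20, 0.29, 0.42, 0.51} → fail.
Aut (methods 1·2): 0.54 vs {0.35, 0.20, 0.61, 0.43} → fail.
Aut (methods 1·3): 0.65 vs {0.35, 0.29, 0.61, 0.64} → pass.
Aut (methods 2·3): 0.67 vs {0.20, 0.29, 0.43, 0.64} → pass.
SE (methods 1·2): 0.72 vs {0.43, 0.42, 0.61, 0.43} → pass.
SE (methods 1·3): 0.78 vs {0.43, 0.51, 0.61, 0.64} → pass.
SE (methods 2·3): 0.63 vs {0.42, 0.51, 0.43, 0.64} → fail.
5 of 9 fail.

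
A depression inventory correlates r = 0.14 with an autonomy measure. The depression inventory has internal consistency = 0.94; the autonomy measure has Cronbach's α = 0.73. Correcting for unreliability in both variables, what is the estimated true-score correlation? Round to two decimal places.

0.17

r_true = r_obs / √(r_xx · r_yy) = 0.14 / √(0.94 × 0.73) = 0.14 / √0.6862 = 0.14 / 0.8284 ≈ 0.17.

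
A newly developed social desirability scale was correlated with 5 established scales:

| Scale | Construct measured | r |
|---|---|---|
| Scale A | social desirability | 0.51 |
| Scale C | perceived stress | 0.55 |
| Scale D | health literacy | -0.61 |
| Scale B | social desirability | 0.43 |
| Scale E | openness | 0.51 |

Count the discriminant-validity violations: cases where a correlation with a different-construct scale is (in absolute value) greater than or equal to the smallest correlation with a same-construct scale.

Convergent (same construct = social desirability): Scale A, Scale B.
Smallest convergent = 0.43. Discriminant |r|: 0.55, 0.61, 0.51; count ≥ 0.43 → 3.

3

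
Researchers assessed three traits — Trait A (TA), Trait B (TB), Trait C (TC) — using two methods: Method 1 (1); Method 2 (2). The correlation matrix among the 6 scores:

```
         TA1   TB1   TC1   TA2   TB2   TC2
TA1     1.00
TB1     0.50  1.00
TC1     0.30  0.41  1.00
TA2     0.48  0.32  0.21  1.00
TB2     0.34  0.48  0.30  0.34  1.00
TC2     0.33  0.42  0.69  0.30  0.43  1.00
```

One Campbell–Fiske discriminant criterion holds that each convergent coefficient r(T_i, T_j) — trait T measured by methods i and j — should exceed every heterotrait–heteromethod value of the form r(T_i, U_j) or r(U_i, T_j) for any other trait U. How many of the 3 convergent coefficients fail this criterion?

0

Checking each validity diagonal entry against its comparison values:
TA (methods 1·2): 0.48 vs {0.34, 0.32, 0.33, 0.21} → pass.
TB (methods 1·2): 0.48 vs {0.32, 0.34, 0.42, 0.30} → pass.
TC (methods 1·2): 0.69 vs {0.21, 0.33, 0.30, 0.42} → pass.
0 of 3 fail.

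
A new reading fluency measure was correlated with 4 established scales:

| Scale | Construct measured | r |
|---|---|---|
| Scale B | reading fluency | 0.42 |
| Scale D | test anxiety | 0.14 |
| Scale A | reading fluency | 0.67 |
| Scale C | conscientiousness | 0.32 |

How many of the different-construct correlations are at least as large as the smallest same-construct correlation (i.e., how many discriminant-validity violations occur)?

0

Convergent (same construct = reading fluency): Scale B, Scale A.
Smallest convergent = 0.42. Discriminant values: 0.14, 0.32; count ≥ 0.42 → 0.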